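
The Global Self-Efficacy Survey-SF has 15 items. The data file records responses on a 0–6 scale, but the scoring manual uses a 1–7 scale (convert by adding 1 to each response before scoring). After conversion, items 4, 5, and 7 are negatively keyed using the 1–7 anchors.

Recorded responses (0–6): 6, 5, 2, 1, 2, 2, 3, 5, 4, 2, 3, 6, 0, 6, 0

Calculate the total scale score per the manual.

68

Convert to 1–7: 7, 6, 3, 2, 3, 3, 4, 6, 5, 3, 4, 7, 1, 7, 1
Reverse-coded (reversed = (1+7) − raw = 8 − raw):
  item 4: 8 − 2 = 6
  item 5: 8 − 3 = 5
  item 7: 8 − 4 = 4
Scored: 7, 6, 3, 6, 5, 3, 4, 6, 5, 3, 4, 7, 1, 7, 1
Total = 68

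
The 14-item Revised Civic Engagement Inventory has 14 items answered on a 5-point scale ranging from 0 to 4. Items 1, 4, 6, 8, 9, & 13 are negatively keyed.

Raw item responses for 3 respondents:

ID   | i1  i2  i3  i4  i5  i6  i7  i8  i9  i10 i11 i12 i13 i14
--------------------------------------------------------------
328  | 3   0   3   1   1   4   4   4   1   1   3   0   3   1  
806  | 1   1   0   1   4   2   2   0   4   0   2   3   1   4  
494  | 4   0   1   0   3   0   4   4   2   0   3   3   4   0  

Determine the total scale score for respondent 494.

Respondent 494 raw: 4, 0, 1, 0, 3, 0, 4, 4, 2, 0, 3, 3, 4, 0.
Reverse-coded (reversed = (0+4) − raw = 4 − raw):
  item 1: 4 − 4 = 0
  item 2: 0
  item 3: 1
  item 4: 4 − 0 = 4
  item 5: 3
  item 6: 4 − 0 = 4
  item 7: 4
  item 8: 4 − 4 = 0
  item 9: 4 − 2 = 2
  item 10: 0
  item 11: 3
  item 12: 3
  item 13: 4 − 4 = 0
  item 14: 0
Sum = 0 + 0 + 1 + 4 + 3 + 4 + 4 + 0 + 2 + 0 + 3 + 3 + 0 + 0 = 24

24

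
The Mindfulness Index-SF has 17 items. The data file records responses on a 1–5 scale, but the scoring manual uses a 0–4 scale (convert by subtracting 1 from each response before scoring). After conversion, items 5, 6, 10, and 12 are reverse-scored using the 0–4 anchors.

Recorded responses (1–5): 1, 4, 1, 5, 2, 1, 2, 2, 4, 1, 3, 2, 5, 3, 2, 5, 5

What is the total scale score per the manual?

43

Convert to 0–4: 0, 3, 0, 4, 1, 0, 1, 1, 3, 0, 2, 1, 4, 2, 1, 4, 4
Reverse-coded (reversed = (0+4) − raw = 4 − raw):
  item 5: 4 − 1 = 3
  item 6: 4 − 0 = 4
  item 10: 4 − 0 = 4
  item 12: 4 − 1 = 3
Scored: 0, 3, 0, 4, 3, 4, 1, 1, 3, 4, 2, 3, 4, 2, 1, 4, 4
Total = 43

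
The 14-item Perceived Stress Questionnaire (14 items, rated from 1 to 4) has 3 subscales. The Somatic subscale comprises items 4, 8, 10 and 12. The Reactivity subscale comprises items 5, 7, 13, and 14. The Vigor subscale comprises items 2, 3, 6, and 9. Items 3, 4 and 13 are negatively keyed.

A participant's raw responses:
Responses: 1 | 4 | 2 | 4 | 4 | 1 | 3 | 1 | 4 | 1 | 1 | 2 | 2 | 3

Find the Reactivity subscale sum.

Reactivity items: 5, 7, 13, 14.
Of these, item 13 is negatively keyed; reversed = (1+4) − raw = 5 − raw.
  item 5: 4
  item 7: 3
  item 13: 5 − 2 = 3
  item 14: 3
Sum = 4 + 3 + 3 + 3 = 13

13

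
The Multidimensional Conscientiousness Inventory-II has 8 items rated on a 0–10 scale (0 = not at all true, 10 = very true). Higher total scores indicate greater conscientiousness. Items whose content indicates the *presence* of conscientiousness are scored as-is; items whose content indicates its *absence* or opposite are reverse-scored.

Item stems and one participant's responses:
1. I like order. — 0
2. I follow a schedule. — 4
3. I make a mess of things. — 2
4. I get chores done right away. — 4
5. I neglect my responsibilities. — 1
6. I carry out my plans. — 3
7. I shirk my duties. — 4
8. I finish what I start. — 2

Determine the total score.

Items 3, 5, 7 describe the absence/opposite of conscientiousness → reverse-score.
on a 0–10 scale, reversed = 10 − raw.
  item 1: 0
  item 2: 4
  item 3: 10 − 2 = 8
  item 4: 4
  item 5: 10 − 1 = 9
  item 6: 3
  item 7: 10 − 4 = 6
  item 8: 2
Total = 0 + 4 + 8 + 4 + 9 + 3 + 6 + 2 = 36

36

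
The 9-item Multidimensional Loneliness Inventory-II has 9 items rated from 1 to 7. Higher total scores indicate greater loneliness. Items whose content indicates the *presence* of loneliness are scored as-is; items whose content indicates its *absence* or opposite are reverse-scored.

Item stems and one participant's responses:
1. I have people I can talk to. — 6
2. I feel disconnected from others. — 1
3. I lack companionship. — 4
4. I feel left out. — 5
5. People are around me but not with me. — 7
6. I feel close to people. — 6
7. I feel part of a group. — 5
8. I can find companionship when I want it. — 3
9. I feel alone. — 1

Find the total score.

30

Items 1, 6, 7, 8 describe the absence/opposite of loneliness → reverse-score.
reverse-coded value = 8 − response.
  item 1: 8 − 6 = 2
  item 2: 1
  item 3: 4
  item 4: 5
  item 5: 7
  item 6: 8 − 6 = 2
  item 7: 8 − 5 = 3
  item 8: 8 − 3 = 5
  item 9: 1
Total = 2 + 1 + 4 + 5 + 7 + 2 + 3 + 5 + 1 = 30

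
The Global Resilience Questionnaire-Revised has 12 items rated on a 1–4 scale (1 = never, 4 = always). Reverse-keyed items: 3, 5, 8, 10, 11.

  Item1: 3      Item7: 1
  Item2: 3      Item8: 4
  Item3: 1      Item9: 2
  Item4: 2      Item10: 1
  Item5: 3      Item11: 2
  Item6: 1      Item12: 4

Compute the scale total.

Raw sum = 27. Reverse-keyed items: 3, 5, 8, 10, 11; their raw sum = 11.
Each reversal replaces raw with 5 − raw, changing the total by 5 − 2·raw per item.
Total = 27 + 5·5 − 2·11 = 27 + 25 − 22 = 30

30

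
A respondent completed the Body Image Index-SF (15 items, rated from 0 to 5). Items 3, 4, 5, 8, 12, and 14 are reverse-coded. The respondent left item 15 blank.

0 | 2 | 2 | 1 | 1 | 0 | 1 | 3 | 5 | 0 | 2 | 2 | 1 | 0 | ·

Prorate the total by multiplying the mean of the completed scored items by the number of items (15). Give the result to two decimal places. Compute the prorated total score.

Reverse-coded (on a 0–5 scale, reversed = 5 − raw):
  item 3: 5 − 2 = 3
  item 4: 5 − 1 = 4
  item 5: 5 − 1 = 4
  item 8: 5 − 3 = 2
  item 12: 5 − 2 = 3
  item 14: 5 − 0 = 5
Completed scored items (14 of 15): 0, 2, 3, 4, 4, 0, 1, 2, 5, 0, 2, 3, 1, 5; sum = 32.
Person mean = 32 / 14 ≈ 2.2857
Prorated total = (32 / 14) × 15 = 34.29 (to 2 dp)

34.29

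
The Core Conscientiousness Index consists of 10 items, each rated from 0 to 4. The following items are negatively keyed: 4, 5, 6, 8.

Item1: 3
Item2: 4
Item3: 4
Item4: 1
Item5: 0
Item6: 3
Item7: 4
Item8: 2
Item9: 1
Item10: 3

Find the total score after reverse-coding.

Negatively keyed items use 4 − raw:
  item 4: 4 − 1 = 3
  item 5: 4 − 0 = 4
  item 6: 4 − 3 = 1
  item 8: 4 − 2 = 2
Scored items: 3, 4, 4, 3, 4, 1, 4, 2, 1, 3
Total = 3 + 4 + 4 + 3 + 4 + 1 + 4 + 2 + 1 + 3 = 29

29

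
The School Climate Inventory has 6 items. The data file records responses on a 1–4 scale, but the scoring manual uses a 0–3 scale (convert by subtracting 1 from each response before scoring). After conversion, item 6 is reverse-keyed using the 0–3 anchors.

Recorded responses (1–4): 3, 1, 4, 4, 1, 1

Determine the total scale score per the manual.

Convert to 0–3: 2, 0, 3, 3, 0, 0
Reverse-coded (on a 0–3 scale, reversed = 3 − raw):
  item 6: 3 − 0 = 3
Scored: 2, 0, 3, 3, 0, 3
Total = 11

11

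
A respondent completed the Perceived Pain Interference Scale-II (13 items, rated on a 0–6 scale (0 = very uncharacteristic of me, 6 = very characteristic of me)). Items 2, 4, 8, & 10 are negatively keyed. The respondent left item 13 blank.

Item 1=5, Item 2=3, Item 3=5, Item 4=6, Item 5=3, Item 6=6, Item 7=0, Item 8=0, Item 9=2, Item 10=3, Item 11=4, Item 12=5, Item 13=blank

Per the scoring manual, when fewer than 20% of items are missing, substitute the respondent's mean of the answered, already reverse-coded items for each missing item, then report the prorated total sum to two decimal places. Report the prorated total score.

45.50

Reverse-coded (on a 0–6 scale, reversed = 6 − raw):
  item 2: 6 − 3 = 3
  item 4: 6 − 6 = 0
  item 8: 6 − 0 = 6
  item 10: 6 − 3 = 3
Completed scored items (12 of 13): 5, 3, 5, 0, 3, 6, 0, 6, 2, 3, 4, 5; sum = 42.
Person mean = 42 / 12 ≈ 3.5000
Prorated total = (42 / 12) × 13 = 45.50 (to 2 dp)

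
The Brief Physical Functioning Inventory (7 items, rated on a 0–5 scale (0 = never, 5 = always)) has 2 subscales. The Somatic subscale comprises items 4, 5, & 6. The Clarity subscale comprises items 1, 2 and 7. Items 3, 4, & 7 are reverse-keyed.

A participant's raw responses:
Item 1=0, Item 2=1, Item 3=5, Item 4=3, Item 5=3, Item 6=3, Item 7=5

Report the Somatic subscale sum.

8

Somatic items: 4, 5, 6.
Of these, item 4 is reverse-keyed; reversed = (0+5) − raw = 5 − raw.
  item 4: 5 − 3 = 2
  item 5: 3
  item 6: 3
Sum = 2 + 3 + 3 = 8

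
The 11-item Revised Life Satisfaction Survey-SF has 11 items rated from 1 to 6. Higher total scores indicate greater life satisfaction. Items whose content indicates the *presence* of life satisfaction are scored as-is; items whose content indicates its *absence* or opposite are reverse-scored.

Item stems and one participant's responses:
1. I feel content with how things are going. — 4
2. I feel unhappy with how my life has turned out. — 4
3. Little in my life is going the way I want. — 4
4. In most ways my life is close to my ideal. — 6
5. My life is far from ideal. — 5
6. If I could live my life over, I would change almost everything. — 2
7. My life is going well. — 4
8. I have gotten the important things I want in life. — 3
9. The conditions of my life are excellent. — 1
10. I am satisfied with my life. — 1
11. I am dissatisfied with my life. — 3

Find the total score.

Items 2, 3, 5, 6, 11 describe the absence/opposite of life satisfaction → reverse-score.
reverse-coded value = 7 − response.
  item 1: 4
  item 2: 7 − 4 = 3
  item 3: 7 − 4 = 3
  item 4: 6
  item 5: 7 − 5 = 2
  item 6: 7 − 2 = 5
  item 7: 4
  item 8: 3
  item 9: 1
  item 10: 1
  item 11: 7 − 3 = 4
Total = 4 + 3 + 3 + 6 + 2 + 5 + 4 + 3 + 1 + 1 + 4 = 36

36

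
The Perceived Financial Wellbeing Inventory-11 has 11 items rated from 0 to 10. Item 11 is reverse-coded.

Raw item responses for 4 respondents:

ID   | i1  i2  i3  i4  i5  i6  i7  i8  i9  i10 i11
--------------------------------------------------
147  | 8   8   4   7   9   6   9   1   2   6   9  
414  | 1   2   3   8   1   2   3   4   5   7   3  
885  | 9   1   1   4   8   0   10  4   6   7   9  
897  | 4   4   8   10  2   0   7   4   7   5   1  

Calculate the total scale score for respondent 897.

60

Respondent 897 raw: 4, 4, 8, 10, 2, 0, 7, 4, 7, 5, 1.
Reverse-coded (on a 0–10 scale, reversed = 10 − raw):
  item 1: 4
  item 2: 4
  item 3: 8
  item 4: 10
  item 5: 2
  item 6: 0
  item 7: 7
  item 8: 4
  item 9: 7
  item 10: 5
  item 11: 10 − 1 = 9
Sum = 4 + 4 + 8 + 10 + 2 + 0 + 7 + 4 + 7 + 5 + 9 = 60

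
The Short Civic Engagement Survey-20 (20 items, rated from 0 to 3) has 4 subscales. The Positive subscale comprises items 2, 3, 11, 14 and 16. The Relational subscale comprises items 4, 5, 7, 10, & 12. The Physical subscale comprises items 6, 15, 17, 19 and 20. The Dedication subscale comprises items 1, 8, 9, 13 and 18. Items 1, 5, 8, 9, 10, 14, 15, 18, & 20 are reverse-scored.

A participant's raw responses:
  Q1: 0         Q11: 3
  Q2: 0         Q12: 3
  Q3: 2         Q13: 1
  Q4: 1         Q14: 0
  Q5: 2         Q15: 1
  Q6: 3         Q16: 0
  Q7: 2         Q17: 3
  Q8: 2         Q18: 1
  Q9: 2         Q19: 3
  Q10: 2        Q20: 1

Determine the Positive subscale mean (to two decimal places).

1.60

Positive items: 2, 3, 11, 14, 16.
Of these, item 14 is reverse-scored; reverse-coded value = 3 − response.
  item 2: 0
  item 3: 2
  item 11: 3
  item 14: 3 − 0 = 3
  item 16: 0
Sum = 0 + 2 + 3 + 3 + 0 = 8
Mean = 8 / 5 = 1.60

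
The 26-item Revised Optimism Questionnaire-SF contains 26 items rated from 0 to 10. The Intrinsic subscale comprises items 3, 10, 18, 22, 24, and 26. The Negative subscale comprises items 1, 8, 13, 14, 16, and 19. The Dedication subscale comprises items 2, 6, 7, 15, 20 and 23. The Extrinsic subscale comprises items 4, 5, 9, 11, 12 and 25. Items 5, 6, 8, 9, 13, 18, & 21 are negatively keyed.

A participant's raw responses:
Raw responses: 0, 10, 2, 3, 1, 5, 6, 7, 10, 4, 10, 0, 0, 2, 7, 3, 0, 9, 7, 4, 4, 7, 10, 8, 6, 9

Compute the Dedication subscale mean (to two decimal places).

Dedication items: 2, 6, 7, 15, 20, 23.
Of these, item 6 is negatively keyed; on a 0–10 scale, reversed = 10 − raw.
  item 2: 10
  item 6: 10 − 5 = 5
  item 7: 6
  item 15: 7
  item 20: 4
  item 23: 10
Sum = 10 + 5 + 6 + 7 + 4 + 10 = 42
Mean = 42 / 6 = 7.00

7.00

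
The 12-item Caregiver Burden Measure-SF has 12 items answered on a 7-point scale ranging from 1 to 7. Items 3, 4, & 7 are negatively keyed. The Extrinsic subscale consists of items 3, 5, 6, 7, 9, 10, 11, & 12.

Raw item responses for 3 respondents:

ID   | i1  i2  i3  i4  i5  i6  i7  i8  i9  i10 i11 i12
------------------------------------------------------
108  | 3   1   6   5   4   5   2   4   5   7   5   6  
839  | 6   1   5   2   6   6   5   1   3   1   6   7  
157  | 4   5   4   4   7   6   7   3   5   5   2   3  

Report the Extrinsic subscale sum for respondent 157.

33

Respondent 157 raw: 4, 5, 4, 4, 7, 6, 7, 3, 5, 5, 2, 3.
Extrinsic items: 3, 5, 6, 7, 9, 10, 11, 12.
Reverse-coded (on a 1–7 scale, reversed = 8 − raw):
  item 3: 8 − 4 = 4
  item 5: 7
  item 6: 6
  item 7: 8 − 7 = 1
  item 9: 5
  item 10: 5
  item 11: 2
  item 12: 3
Sum = 4 + 7 + 6 + 1 + 5 + 5 + 2 + 3 = 33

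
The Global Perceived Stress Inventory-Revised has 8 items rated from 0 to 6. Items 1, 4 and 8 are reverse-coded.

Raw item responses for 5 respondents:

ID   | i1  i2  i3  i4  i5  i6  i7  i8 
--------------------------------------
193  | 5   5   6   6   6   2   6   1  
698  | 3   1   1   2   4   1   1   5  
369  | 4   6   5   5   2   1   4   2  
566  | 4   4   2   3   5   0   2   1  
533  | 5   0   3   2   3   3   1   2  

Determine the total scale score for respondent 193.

31

Respondent 193 raw: 5, 5, 6, 6, 6, 2, 6, 1.
Reverse-coded (on a 0–6 scale, reversed = 6 − raw):
  item 1: 6 − 5 = 1
  item 2: 5
  item 3: 6
  item 4: 6 − 6 = 0
  item 5: 6
  item 6: 2
  item 7: 6
  item 8: 6 − 1 = 5
Sum = 1 + 5 + 6 + 0 + 6 + 2 + 6 + 5 = 31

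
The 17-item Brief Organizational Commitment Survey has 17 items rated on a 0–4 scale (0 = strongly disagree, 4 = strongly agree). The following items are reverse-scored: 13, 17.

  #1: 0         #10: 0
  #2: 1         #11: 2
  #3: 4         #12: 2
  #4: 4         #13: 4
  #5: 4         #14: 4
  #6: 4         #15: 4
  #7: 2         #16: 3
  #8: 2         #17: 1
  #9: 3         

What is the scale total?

Reverse-scored items use 4 − raw:
  item 13: 4 − 4 = 0
  item 17: 4 − 1 = 3
After reverse-coding: 0, 1, 4, 4, 4, 4, 2, 2, 3, 0, 2, 2, 0, 4, 4, 3, 3
Total = 0 + 1 + 4 + 4 + 4 + 4 + 2 + 2 + 3 + 0 + 2 + 2 + 0 + 4 + 4 + 3 + 3 = 42

42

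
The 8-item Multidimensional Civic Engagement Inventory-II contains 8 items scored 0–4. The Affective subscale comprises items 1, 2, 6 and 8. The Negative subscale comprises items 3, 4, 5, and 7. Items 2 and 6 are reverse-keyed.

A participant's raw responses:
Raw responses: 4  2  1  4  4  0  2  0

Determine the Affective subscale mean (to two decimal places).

2.50

Affective items: 1, 2, 6, 8.
Of these, items 2 & 6 are reverse-keyed; reversed = (0+4) − raw = 4 − raw.
  item 1: 4
  item 2: 4 − 2 = 2
  item 6: 4 − 0 = 4
  item 8: 0
Sum = 4 + 2 + 4 + 0 = 10
Mean = 10 / 4 = 2.50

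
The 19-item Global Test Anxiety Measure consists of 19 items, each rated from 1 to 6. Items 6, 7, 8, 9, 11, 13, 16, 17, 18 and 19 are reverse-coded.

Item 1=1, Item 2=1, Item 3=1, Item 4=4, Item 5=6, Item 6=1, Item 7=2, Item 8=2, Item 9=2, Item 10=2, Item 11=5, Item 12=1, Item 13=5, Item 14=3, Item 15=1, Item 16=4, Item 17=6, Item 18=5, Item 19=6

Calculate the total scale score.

Reverse-coded items use 7 − raw:
  item 6: 7 − 1 = 6
  item 7: 7 − 2 = 5
  item 8: 7 − 2 = 5
  item 9: 7 − 2 = 5
  item 11: 7 − 5 = 2
  item 13: 7 − 5 = 2
  item 16: 7 − 4 = 3
  item 17: 7 − 6 = 1
  item 18: 7 − 5 = 2
  item 19: 7 − 6 = 1
Scored responses: 1, 1, 1, 4, 6, 6, 5, 5, 5, 2, 2, 1, 2, 3, 1, 3, 1, 2, 1
Total = 1 + 1 + 1 + 4 + 6 + 6 + 5 + 5 + 5 + 2 + 2 + 1 + 2 + 3 + 1 + 3 + 1 + 2 + 1 = 52

52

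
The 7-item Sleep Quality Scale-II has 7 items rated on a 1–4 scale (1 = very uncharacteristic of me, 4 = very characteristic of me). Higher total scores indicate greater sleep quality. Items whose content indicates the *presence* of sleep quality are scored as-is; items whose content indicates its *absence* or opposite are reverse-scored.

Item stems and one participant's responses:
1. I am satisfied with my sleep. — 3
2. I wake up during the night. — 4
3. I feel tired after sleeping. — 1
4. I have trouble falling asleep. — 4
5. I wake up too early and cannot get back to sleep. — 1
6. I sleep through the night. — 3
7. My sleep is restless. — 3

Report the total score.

18

Items 2, 3, 4, 5, 7 describe the absence/opposite of sleep quality → reverse-score.
on a 1–4 scale, reversed = 5 − raw.
  item 1: 3
  item 2: 5 − 4 = 1
  item 3: 5 − 1 = 4
  item 4: 5 − 4 = 1
  item 5: 5 − 1 = 4
  item 6: 3
  item 7: 5 − 3 = 2
Total = 3 + 1 + 4 + 1 + 4 + 3 + 2 = 18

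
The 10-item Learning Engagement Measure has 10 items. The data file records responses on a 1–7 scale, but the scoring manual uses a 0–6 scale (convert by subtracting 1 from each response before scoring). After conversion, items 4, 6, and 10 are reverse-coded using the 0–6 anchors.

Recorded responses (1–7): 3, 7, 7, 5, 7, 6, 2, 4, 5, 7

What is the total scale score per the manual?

31

Convert to 0–6: 2, 6, 6, 4, 6, 5, 1, 3, 4, 6
Reverse-coded (reversed = (0+6) − raw = 6 − raw):
  item 4: 6 − 4 = 2
  item 6: 6 − 5 = 1
  item 10: 6 − 6 = 0
Scored: 2, 6, 6, 2, 6, 1, 1, 3, 4, 0
Total = 31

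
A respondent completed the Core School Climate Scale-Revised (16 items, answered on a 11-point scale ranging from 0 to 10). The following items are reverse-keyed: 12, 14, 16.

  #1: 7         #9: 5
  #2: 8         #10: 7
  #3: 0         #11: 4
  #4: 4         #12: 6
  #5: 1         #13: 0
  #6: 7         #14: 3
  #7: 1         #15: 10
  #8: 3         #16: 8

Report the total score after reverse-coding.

Reverse-keyed items use 10 − raw:
  item 12: 10 − 6 = 4
  item 14: 10 − 3 = 7
  item 16: 10 − 8 = 2
Scored responses: 7, 8, 0, 4, 1, 7, 1, 3, 5, 7, 4, 4, 0, 7, 10, 2
Total = 7 + 8 + 0 + 4 + 1 + 7 + 1 + 3 + 5 + 7 + 4 + 4 + 0 + 7 + 10 + 2 = 70

70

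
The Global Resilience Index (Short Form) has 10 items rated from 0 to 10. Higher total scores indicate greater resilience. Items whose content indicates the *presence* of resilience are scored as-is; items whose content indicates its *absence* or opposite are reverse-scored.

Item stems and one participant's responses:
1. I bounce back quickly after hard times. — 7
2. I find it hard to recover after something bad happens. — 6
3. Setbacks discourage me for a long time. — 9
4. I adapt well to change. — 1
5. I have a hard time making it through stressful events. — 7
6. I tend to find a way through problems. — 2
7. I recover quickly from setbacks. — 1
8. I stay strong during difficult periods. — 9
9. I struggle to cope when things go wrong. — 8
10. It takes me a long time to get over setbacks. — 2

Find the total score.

Items 2, 3, 5, 9, 10 describe the absence/opposite of resilience → reverse-score.
on a 0–10 scale, reversed = 10 − raw.
  item 1: 7
  item 2: 10 − 6 = 4
  item 3: 10 − 9 = 1
  item 4: 1
  item 5: 10 − 7 = 3
  item 6: 2
  item 7: 1
  item 8: 9
  item 9: 10 − 8 = 2
  item 10: 10 − 2 = 8
Total = 7 + 4 + 1 + 1 + 3 + 2 + 1 + 9 + 2 + 8 = 38

38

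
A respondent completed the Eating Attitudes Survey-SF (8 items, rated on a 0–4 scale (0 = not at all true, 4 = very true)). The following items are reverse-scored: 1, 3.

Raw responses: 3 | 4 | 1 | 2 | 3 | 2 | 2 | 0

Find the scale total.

Raw sum = 17. Reverse-scored items: 1, 3; their raw sum = 4.
Each reversal replaces raw with 4 − raw, changing the total by 4 − 2·raw per item.
Total = 17 + 2·4 − 2·4 = 17 + 8 − 8 = 17

17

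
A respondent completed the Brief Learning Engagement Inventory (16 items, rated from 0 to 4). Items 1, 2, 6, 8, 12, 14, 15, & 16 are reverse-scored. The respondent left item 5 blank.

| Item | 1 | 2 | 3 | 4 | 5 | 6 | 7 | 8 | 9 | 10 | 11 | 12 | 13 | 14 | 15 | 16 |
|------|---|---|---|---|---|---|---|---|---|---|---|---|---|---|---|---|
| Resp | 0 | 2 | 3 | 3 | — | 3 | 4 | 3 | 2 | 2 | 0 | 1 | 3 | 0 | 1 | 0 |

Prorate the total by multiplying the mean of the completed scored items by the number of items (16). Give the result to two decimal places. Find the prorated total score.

Reverse-coded (on a 0–4 scale, reversed = 4 − raw):
  item 1: 4 − 0 = 4
  item 2: 4 − 2 = 2
  item 6: 4 − 3 = 1
  item 8: 4 − 3 = 1
  item 12: 4 − 1 = 3
  item 14: 4 − 0 = 4
  item 15: 4 − 1 = 3
  item 16: 4 − 0 = 4
Completed scored items (15 of 16): 4, 2, 3, 3, 1, 4, 1, 2, 2, 0, 3, 3, 4, 3, 4; sum = 39.
Person mean = 39 / 15 ≈ 2.6000
Prorated total = (39 / 15) × 16 = 41.60 (to 2 dp)

41.60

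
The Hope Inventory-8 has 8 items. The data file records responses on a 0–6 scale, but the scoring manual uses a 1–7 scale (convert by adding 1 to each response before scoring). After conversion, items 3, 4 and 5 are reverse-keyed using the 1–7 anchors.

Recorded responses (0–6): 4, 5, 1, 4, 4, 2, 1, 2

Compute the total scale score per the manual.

Convert to 1–7: 5, 6, 2, 5, 5, 3, 2, 3
Reverse-coded (reverse-coded value = 8 − response):
  item 3: 8 − 2 = 6
  item 4: 8 − 5 = 3
  item 5: 8 − 5 = 3
Scored: 5, 6, 6, 3, 3, 3, 2, 3
Total = 31

31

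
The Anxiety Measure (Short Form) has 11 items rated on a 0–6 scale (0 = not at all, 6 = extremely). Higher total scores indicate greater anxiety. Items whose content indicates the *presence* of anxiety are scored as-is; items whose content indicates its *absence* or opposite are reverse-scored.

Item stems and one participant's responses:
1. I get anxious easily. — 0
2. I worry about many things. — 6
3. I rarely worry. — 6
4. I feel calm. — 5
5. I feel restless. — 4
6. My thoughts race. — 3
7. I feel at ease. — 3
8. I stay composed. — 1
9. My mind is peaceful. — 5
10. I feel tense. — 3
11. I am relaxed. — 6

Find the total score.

Items 3, 4, 7, 8, 9, 11 describe the absence/opposite of anxiety → reverse-score.
reversed = (0+6) − raw = 6 − raw.
  item 1: 0
  item 2: 6
  item 3: 6 − 6 = 0
  item 4: 6 − 5 = 1
  item 5: 4
  item 6: 3
  item 7: 6 − 3 = 3
  item 8: 6 − 1 = 5
  item 9: 6 − 5 = 1
  item 10: 3
  item 11: 6 − 6 = 0
Total = 0 + 6 + 0 + 1 + 4 + 3 + 3 + 5 + 1 + 3 + 0 = 26

26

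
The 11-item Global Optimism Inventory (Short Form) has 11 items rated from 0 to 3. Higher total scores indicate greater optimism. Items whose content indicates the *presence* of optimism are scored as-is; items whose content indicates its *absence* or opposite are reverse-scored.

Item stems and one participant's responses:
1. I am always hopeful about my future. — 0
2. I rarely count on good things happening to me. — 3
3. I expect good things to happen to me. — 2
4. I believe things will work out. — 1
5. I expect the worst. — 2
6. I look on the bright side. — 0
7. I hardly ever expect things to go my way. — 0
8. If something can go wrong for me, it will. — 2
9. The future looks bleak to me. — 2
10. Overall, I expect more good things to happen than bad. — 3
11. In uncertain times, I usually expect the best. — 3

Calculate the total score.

15

Items 2, 5, 7, 8, 9 describe the absence/opposite of optimism → reverse-score.
reversed = (0+3) − raw = 3 − raw.
  item 1: 0
  item 2: 3 − 3 = 0
  item 3: 2
  item 4: 1
  item 5: 3 − 2 = 1
  item 6: 0
  item 7: 3 − 0 = 3
  item 8: 3 − 2 = 1
  item 9: 3 − 2 = 1
  item 10: 3
  item 11: 3
Total = 0 + 0 + 2 + 1 + 1 + 0 + 3 + 1 + 1 + 3 + 3 = 15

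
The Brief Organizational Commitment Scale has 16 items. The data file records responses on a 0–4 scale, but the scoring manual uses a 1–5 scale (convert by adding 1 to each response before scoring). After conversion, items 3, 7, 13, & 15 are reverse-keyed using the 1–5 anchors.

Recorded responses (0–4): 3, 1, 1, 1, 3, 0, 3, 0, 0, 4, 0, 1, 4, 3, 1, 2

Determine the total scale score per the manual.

Convert to 1–5: 4, 2, 2, 2, 4, 1, 4, 1, 1, 5, 1, 2, 5, 4, 2, 3
Reverse-coded (reversed = (1+5) − raw = 6 − raw):
  item 3: 6 − 2 = 4
  item 7: 6 − 4 = 2
  item 13: 6 − 5 = 1
  item 15: 6 − 2 = 4
Scored: 4, 2, 4, 2, 4, 1, 2, 1, 1, 5, 1, 2, 1, 4, 4, 3
Total = 41

41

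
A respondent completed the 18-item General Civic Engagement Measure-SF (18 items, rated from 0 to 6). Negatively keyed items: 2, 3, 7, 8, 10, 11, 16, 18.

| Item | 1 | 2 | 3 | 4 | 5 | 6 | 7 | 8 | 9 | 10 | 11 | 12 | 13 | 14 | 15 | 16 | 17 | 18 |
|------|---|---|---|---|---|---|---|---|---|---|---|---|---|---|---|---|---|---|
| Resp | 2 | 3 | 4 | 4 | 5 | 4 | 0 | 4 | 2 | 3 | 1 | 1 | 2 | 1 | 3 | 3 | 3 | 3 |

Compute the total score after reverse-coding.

54

Reverse-coded items (reversed = (0+6) − raw = 6 − raw):
  item 2: 6 − 3 = 3
  item 3: 6 − 4 = 2
  item 7: 6 − 0 = 6
  item 8: 6 − 4 = 2
  item 10: 6 − 3 = 3
  item 11: 6 − 1 = 5
  item 16: 6 − 3 = 3
  item 18: 6 − 3 = 3
Scored responses: 2, 3, 2, 4, 5, 4, 6, 2, 2, 3, 5, 1, 2, 1, 3, 3, 3, 3
Total = 2 + 3 + 2 + 4 + 5 + 4 + 6 + 2 + 2 + 3 + 5 + 1 + 2 + 1 + 3 + 3 + 3 + 3 = 54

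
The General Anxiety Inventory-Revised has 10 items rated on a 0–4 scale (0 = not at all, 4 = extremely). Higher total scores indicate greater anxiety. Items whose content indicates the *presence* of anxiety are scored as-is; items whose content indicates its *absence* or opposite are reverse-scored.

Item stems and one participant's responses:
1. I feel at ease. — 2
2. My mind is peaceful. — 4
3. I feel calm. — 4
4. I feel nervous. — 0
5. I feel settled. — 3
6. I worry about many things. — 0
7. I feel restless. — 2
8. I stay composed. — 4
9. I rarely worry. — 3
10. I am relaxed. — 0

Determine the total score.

Items 1, 2, 3, 5, 8, 9, 10 describe the absence/opposite of anxiety → reverse-score.
reverse-coded value = 4 − response.
  item 1: 4 − 2 = 2
  item 2: 4 − 4 = 0
  item 3: 4 − 4 = 0
  item 4: 0
  item 5: 4 − 3 = 1
  item 6: 0
  item 7: 2
  item 8: 4 − 4 = 0
  item 9: 4 − 3 = 1
  item 10: 4 − 0 = 4
Total = 2 + 0 + 0 + 0 + 1 + 0 + 2 + 0 + 1 + 4 = 10

10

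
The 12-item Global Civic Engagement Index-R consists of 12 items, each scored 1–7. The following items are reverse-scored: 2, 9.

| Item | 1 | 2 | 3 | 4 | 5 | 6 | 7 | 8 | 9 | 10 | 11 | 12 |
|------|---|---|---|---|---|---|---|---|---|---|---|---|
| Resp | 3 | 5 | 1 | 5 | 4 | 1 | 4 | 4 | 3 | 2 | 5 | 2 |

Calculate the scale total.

39

Raw sum = 39. Reverse-scored items: 2, 9; their raw sum = 8.
Each reversal replaces raw with 8 − raw, changing the total by 8 − 2·raw per item.
Total = 39 + 2·8 − 2·8 = 39 + 16 − 16 = 39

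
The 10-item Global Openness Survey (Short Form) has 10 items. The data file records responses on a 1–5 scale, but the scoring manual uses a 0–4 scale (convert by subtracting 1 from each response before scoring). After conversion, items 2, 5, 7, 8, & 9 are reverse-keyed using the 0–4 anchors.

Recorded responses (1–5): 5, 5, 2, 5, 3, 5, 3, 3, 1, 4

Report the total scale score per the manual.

26

Convert to 0–4: 4, 4, 1, 4, 2, 4, 2, 2, 0, 3
Reverse-coded (reversed = (0+4) − raw = 4 − raw):
  item 2: 4 − 4 = 0
  item 5: 4 − 2 = 2
  item 7: 4 − 2 = 2
  item 8: 4 − 2 = 2
  item 9: 4 − 0 = 4
Scored: 4, 0, 1, 4, 2, 4, 2, 2, 4, 3
Total = 26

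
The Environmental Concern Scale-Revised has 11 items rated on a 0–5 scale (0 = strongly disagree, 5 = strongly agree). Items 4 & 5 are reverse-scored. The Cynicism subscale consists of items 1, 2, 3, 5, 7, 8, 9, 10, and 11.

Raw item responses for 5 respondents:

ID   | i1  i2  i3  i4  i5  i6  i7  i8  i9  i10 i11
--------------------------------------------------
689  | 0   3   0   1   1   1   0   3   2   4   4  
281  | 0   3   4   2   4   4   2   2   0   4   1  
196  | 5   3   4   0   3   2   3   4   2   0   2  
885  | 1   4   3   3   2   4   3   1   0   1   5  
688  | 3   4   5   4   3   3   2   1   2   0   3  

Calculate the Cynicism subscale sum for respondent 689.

Respondent 689 raw: 0, 3, 0, 1, 1, 1, 0, 3, 2, 4, 4.
Cynicism items: 1, 2, 3, 5, 7, 8, 9, 10, 11.
Reverse-coded (on a 0–5 scale, reversed = 5 − raw):
  item 1: 0
  item 2: 3
  item 3: 0
  item 5: 5 − 1 = 4
  item 7: 0
  item 8: 3
  item 9: 2
  item 10: 4
  item 11: 4
Sum = 0 + 3 + 0 + 4 + 0 + 3 + 2 + 4 + 4 = 20

20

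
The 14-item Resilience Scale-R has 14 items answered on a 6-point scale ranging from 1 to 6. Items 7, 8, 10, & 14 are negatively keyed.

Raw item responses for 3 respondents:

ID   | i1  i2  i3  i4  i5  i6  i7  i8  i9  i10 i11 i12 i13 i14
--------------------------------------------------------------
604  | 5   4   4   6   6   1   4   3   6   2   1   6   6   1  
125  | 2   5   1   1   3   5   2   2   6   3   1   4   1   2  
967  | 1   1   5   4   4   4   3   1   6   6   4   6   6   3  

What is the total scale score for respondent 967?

56

Respondent 967 raw: 1, 1, 5, 4, 4, 4, 3, 1, 6, 6, 4, 6, 6, 3.
Reverse-coded (reversed = (1+6) − raw = 7 − raw):
  item 1: 1
  item 2: 1
  item 3: 5
  item 4: 4
  item 5: 4
  item 6: 4
  item 7: 7 − 3 = 4
  item 8: 7 − 1 = 6
  item 9: 6
  item 10: 7 − 6 = 1
  item 11: 4
  item 12: 6
  item 13: 6
  item 14: 7 − 3 = 4
Sum = 1 + 1 + 5 + 4 + 4 + 4 + 4 + 6 + 6 + 1 + 4 + 6 + 6 + 4 = 56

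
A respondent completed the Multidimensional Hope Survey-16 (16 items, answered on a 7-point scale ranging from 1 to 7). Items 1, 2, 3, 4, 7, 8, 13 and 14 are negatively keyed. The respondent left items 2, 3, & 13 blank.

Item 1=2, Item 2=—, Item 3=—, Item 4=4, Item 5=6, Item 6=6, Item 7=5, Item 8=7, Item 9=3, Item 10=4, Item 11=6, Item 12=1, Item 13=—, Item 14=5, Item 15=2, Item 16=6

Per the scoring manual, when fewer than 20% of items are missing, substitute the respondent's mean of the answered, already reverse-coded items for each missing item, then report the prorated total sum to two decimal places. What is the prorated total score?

Reverse-coded (on a 1–7 scale, reversed = 8 − raw):
  item 1: 8 − 2 = 6
  item 4: 8 − 4 = 4
  item 7: 8 − 5 = 3
  item 8: 8 − 7 = 1
  item 14: 8 − 5 = 3
Completed scored items (13 of 16): 6, 4, 6, 6, 3, 1, 3, 4, 6, 1, 3, 2, 6; sum = 51.
Person mean = 51 / 13 ≈ 3.9231
Prorated total = (51 / 13) × 16 = 62.77 (to 2 dp)

62.77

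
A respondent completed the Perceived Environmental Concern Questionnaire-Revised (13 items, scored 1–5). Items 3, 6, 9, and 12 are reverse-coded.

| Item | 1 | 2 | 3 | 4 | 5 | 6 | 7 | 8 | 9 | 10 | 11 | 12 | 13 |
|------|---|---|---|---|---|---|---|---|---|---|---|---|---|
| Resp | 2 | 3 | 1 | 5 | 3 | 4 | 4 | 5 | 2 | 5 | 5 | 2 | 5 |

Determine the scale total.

52

Reverse-coded items use 6 − raw:
  item 3: 6 − 1 = 5
  item 6: 6 − 4 = 2
  item 9: 6 − 2 = 4
  item 12: 6 − 2 = 4
Scored items: 2, 3, 5, 5, 3, 2, 4, 5, 4, 5, 5, 4, 5
Total = 2 + 3 + 5 + 5 + 3 + 2 + 4 + 5 + 4 + 5 + 5 + 4 + 5 = 52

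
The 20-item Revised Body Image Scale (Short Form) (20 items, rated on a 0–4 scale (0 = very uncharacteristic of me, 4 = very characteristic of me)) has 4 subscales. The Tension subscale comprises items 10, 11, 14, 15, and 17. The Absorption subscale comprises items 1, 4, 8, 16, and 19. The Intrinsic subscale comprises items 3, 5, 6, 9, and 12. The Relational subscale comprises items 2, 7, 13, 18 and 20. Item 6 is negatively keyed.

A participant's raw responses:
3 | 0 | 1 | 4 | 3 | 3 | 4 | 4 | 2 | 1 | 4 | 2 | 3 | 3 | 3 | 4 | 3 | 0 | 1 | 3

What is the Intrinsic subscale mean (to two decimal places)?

1.80

Intrinsic items: 3, 5, 6, 9, 12.
Of these, item 6 is negatively keyed; reverse-coded value = 4 − response.
  item 3: 1
  item 5: 3
  item 6: 4 − 3 = 1
  item 9: 2
  item 12: 2
Sum = 1 + 3 + 1 + 2 + 2 = 9
Mean = 9 / 5 = 1.80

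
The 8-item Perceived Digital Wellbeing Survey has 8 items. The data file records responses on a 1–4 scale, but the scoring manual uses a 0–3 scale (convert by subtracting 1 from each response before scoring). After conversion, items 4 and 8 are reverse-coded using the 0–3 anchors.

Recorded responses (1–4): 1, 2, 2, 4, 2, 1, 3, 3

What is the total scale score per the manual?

6

Convert to 0–3: 0, 1, 1, 3, 1, 0, 2, 2
Reverse-coded (on a 0–3 scale, reversed = 3 − raw):
  item 4: 3 − 3 = 0
  item 8: 3 − 2 = 1
Scored: 0, 1, 1, 0, 1, 0, 2, 1
Total = 6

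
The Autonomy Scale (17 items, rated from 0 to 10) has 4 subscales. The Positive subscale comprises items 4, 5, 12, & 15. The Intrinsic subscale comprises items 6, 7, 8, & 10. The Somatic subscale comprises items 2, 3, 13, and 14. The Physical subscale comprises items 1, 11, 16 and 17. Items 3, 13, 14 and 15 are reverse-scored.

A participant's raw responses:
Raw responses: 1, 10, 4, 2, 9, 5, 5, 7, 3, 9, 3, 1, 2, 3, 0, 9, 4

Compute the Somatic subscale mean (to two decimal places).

Somatic items: 2, 3, 13, 14.
Of these, items 3, 13 and 14 are reverse-scored; on a 0–10 scale, reversed = 10 − raw.
  item 2: 10
  item 3: 10 − 4 = 6
  item 13: 10 − 2 = 8
  item 14: 10 − 3 = 7
Sum = 10 + 6 + 8 + 7 = 31
Mean = 31 / 4 = 7.75

7.75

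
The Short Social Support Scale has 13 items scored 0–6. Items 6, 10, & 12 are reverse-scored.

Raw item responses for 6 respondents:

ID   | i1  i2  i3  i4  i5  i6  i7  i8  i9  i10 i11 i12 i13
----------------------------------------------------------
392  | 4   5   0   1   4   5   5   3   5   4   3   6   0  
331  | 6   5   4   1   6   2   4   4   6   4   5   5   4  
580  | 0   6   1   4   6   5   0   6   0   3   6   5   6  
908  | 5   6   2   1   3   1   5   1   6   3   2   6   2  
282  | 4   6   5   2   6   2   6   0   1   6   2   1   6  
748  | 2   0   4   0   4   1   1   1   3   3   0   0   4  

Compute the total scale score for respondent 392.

Respondent 392 raw: 4, 5, 0, 1, 4, 5, 5, 3, 5, 4, 3, 6, 0.
Reverse-coded (reverse-coded value = 6 − response):
  item 1: 4
  item 2: 5
  item 3: 0
  item 4: 1
  item 5: 4
  item 6: 6 − 5 = 1
  item 7: 5
  item 8: 3
  item 9: 5
  item 10: 6 − 4 = 2
  item 11: 3
  item 12: 6 − 6 = 0
  item 13: 0
Sum = 4 + 5 + 0 + 1 + 4 + 1 + 5 + 3 + 5 + 2 + 3 + 0 + 0 = 33

33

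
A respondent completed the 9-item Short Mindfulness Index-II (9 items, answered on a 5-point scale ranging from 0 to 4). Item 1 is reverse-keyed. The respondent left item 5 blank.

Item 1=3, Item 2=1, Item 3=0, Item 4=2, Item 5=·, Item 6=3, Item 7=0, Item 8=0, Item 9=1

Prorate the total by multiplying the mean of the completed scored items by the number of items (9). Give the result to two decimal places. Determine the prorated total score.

9.00

Reverse-coded (on a 0–4 scale, reversed = 4 − raw):
  item 1: 4 − 3 = 1
Completed scored items (8 of 9): 1, 1, 0, 2, 3, 0, 0, 1; sum = 8.
Person mean = 8 / 8 ≈ 1.0000
Prorated total = (8 / 8) × 9 = 9.00 (to 2 dp)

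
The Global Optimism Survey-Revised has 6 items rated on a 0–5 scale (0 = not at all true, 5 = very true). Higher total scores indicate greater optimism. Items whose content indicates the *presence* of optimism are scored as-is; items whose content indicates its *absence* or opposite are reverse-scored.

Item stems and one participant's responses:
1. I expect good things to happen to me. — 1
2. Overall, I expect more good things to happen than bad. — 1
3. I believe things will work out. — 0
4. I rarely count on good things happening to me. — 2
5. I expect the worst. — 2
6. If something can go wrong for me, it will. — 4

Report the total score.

Items 4, 5, 6 describe the absence/opposite of optimism → reverse-score.
reversed = (0+5) − raw = 5 − raw.
  item 1: 1
  item 2: 1
  item 3: 0
  item 4: 5 − 2 = 3
  item 5: 5 − 2 = 3
  item 6: 5 − 4 = 1
Total = 1 + 1 + 0 + 3 + 3 + 1 = 9

9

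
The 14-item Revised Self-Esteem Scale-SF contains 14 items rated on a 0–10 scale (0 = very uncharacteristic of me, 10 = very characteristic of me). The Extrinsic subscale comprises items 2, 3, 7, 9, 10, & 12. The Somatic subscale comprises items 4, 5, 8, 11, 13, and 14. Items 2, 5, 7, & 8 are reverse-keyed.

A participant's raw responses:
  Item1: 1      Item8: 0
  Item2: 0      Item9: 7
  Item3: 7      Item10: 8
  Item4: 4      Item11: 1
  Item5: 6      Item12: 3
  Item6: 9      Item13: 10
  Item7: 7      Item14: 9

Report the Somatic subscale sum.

38

Somatic items: 4, 5, 8, 11, 13, 14.
Of these, items 5 and 8 are reverse-keyed; reverse-coded value = 10 − response.
  item 4: 4
  item 5: 10 − 6 = 4
  item 8: 10 − 0 = 10
  item 11: 1
  item 13: 10
  item 14: 9
Sum = 4 + 4 + 10 + 1 + 10 + 9 = 38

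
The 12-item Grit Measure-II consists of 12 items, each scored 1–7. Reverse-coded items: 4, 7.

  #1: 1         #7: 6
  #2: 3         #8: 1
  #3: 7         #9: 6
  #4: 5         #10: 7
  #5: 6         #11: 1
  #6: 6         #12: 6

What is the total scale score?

49

Apply reverse scoring (on a 1–7 scale, reversed = 8 − raw):
  item 4: 8 − 5 = 3
  item 7: 8 − 6 = 2
After reverse-coding: 1, 3, 7, 3, 6, 6, 2, 1, 6, 7, 1, 6
Total = 1 + 3 + 7 + 3 + 6 + 6 + 2 + 1 + 6 + 7 + 1 + 6 = 49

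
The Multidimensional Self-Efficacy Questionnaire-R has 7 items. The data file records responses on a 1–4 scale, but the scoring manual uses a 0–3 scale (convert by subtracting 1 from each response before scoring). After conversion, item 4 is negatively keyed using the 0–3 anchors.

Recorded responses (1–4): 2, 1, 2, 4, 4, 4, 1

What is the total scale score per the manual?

Convert to 0–3: 1, 0, 1, 3, 3, 3, 0
Reverse-coded (on a 0–3 scale, reversed = 3 − raw):
  item 4: 3 − 3 = 0
Scored: 1, 0, 1, 0, 3, 3, 0
Total = 8

8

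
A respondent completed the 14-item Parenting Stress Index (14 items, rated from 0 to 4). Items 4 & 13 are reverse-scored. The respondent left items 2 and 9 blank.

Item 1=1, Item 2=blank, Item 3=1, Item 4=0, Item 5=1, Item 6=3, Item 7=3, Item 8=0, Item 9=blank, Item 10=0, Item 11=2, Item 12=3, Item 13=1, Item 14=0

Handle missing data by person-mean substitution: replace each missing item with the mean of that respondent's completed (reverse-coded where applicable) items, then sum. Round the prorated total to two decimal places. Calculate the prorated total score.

Reverse-coded (reverse-coded value = 4 − response):
  item 4: 4 − 0 = 4
  item 13: 4 − 1 = 3
Completed scored items (12 of 14): 1, 1, 4, 1, 3, 3, 0, 0, 2, 3, 3, 0; sum = 21.
Person mean = 21 / 12 ≈ 1.7500
Prorated total = (21 / 12) × 14 = 24.50 (to 2 dp)

24.50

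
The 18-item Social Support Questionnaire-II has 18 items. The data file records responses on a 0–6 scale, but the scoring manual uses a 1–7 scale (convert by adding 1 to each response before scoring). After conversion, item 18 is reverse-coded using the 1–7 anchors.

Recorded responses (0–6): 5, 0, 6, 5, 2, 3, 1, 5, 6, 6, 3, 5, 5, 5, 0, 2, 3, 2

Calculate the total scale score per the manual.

Convert to 1–7: 6, 1, 7, 6, 3, 4, 2, 6, 7, 7, 4, 6, 6, 6, 1, 3, 4, 3
Reverse-coded (reverse-coded value = 8 − response):
  item 18: 8 − 3 = 5
Scored: 6, 1, 7, 6, 3, 4, 2, 6, 7, 7, 4, 6, 6, 6, 1, 3, 4, 5
Total = 84

84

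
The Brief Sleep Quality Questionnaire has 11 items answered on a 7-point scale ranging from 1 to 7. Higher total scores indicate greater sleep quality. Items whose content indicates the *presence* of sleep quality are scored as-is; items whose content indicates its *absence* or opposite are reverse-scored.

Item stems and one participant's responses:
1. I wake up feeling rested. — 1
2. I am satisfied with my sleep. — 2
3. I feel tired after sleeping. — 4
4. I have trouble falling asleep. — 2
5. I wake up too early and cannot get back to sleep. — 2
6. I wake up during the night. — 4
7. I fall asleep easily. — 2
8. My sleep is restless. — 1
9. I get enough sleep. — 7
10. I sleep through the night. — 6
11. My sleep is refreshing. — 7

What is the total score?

52

Items 3, 4, 5, 6, 8 describe the absence/opposite of sleep quality → reverse-score.
reversed = (1+7) − raw = 8 − raw.
  item 1: 1
  item 2: 2
  item 3: 8 − 4 = 4
  item 4: 8 − 2 = 6
  item 5: 8 − 2 = 6
  item 6: 8 − 4 = 4
  item 7: 2
  item 8: 8 − 1 = 7
  item 9: 7
  item 10: 6
  item 11: 7
Total = 1 + 2 + 4 + 6 + 6 + 4 + 2 + 7 + 7 + 6 + 7 = 52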